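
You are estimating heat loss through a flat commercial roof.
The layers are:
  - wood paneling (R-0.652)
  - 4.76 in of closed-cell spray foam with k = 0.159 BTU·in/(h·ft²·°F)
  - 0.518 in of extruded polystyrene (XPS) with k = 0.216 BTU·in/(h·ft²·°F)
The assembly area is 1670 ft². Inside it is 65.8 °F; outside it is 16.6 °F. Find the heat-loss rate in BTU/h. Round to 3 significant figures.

2490 BTU/h

4.76/0.159 = 29.94
0.518/0.216 = 2.398
R_total = 0.652 + 29.94 + 2.398 = 32.99 ft²·°F·h/BTU
Q = A·ΔT/R = 1670 × (65.8 − 16.6) / 32.99 = 2491 BTU/h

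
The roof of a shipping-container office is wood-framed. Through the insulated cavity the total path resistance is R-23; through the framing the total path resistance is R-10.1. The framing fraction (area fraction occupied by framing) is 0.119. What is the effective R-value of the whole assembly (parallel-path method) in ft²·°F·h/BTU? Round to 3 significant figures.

U_eff = 0.881/23 + 0.119/10.1 = 0.0383 + 0.01178 = 0.05009
R_eff = 1/U_eff = 19.97 ft²·°F·h/BTU

20.0 ft²·°F·h/BTU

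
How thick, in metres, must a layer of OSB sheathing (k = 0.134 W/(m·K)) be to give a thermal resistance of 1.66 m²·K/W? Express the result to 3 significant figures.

0.222 m

L = R·k = 1.66 × 0.134 = 0.2224 m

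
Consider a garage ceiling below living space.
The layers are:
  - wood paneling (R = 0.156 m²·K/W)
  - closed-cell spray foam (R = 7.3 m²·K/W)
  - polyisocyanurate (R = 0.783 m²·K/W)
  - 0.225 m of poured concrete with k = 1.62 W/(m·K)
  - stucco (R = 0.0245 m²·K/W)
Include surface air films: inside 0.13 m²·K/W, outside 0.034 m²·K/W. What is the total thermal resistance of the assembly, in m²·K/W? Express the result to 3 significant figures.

8.57 m²·K/W

0.225/1.62 = 0.1389
R_total = 0.13 + 0.156 + 7.3 + 0.783 + 0.1389 + 0.0245 + 0.034 = 8.566 m²·K/W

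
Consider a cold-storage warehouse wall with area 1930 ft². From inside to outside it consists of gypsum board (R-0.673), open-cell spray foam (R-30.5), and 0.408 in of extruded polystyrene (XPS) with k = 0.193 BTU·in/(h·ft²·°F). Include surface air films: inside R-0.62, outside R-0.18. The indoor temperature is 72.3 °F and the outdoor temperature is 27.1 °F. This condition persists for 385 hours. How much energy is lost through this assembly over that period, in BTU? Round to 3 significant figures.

0.408/0.193 = 2.114
R_total = 0.62 + 0.673 + 30.5 + 2.114 + 0.18 = 34.09 ft²·°F·h/BTU
Q = 1930 × (72.3 − 27.1) / 34.09 = 2559 BTU/h
E = 2559 × 385 = 985300 BTU

985000 BTU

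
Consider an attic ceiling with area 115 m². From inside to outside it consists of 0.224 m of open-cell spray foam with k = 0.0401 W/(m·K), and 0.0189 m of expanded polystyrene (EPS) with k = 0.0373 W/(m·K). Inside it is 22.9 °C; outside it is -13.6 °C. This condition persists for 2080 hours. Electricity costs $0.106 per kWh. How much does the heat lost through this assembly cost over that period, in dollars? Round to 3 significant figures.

152 dollars

0.224/0.0401 = 5.586
0.0189/0.0373 = 0.5067
R_total = 5.586 + 0.5067 = 6.093 m²·K/W
Q = 115 × (22.9 − (-13.6)) / 6.093 = 688.9 W
E = 688.9 W × 2080 h / 1000 = 1433 kWh
Cost = 1433 × 0.106 = $151.9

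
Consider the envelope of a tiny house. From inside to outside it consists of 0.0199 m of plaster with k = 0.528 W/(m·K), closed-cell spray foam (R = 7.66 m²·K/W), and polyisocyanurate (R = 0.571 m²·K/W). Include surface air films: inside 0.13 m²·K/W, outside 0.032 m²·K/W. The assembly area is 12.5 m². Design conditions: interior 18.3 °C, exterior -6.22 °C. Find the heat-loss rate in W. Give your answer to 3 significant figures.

36.4 W

0.0199/0.528 = 0.03769
R_total = 0.13 + 0.03769 + 7.66 + 0.571 + 0.032 = 8.431 m²·K/W
Q = A·ΔT/R = 12.5 × (18.3 − (-6.22)) / 8.431 = 36.36 W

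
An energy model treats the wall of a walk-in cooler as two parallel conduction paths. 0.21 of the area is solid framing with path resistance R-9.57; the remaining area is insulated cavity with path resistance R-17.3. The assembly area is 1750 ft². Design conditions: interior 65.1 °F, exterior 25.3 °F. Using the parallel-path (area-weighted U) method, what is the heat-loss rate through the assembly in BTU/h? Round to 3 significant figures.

U_eff = 0.79/17.3 + 0.21/9.57 = 0.04566 + 0.02194 = 0.06761
R_eff = 1/U_eff = 14.79 ft²·°F·h/BTU
Q = 1750 × (65.1 − 25.3) / 14.79 = 4709 BTU/h

4710 BTU/h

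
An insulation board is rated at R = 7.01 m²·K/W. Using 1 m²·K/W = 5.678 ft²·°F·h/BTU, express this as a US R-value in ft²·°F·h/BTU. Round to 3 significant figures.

39.8 ft²·°F·h/BTU

R_US = 7.01 × 5.678 = 39.8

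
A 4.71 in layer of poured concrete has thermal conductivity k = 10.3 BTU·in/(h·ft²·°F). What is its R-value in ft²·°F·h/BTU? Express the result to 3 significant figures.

R = L/k = 4.71/10.3 = 0.4573 ft²·°F·h/BTU

0.457 ft²·°F·h/BTU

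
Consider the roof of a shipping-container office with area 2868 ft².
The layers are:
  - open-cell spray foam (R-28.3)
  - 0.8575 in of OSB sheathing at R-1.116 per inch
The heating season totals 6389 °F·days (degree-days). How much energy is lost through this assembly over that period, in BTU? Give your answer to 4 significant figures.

0.8575 × 1.116 = 0.95697
R_total = 28.3 + 0.95697 = 29.257 ft²·°F·h/BTU
E = A × HDD × 24 / R = 2868 × 6389 × 24 / 29.257 = 15031000 BTU

15030000 BTU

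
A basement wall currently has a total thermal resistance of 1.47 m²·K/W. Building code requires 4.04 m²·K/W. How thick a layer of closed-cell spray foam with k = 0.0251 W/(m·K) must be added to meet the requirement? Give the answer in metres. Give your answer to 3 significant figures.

ΔR = 4.04 − 1.47 = 2.57 m²·K/W
L = ΔR × k = 2.57 × 0.0251 = 0.06451 m

0.0645 m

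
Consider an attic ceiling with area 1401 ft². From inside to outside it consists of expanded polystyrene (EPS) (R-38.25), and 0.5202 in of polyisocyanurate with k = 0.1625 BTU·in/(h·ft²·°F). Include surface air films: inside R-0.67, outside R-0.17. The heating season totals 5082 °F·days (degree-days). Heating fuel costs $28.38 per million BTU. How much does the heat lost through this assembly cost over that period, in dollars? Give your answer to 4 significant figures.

0.5202/0.1625 = 3.2012
R_total = 0.67 + 38.25 + 3.2012 + 0.17 = 42.291 ft²·°F·h/BTU
E = A × HDD × 24 / R = 1401 × 5082 × 24 / 42.291 = 4040500 BTU
Cost = 4040500/10⁶ × 28.38 = $114.67

114.7 dollars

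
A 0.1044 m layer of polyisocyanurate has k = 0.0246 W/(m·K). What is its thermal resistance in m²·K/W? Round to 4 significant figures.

R = L/k = 0.1044/0.0246 = 4.2439 m²·K/W

4.244 m²·K/W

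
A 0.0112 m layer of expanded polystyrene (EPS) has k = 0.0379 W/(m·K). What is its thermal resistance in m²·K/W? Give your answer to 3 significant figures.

R = L/k = 0.0112/0.0379 = 0.2955 m²·K/W

0.296 m²·K/W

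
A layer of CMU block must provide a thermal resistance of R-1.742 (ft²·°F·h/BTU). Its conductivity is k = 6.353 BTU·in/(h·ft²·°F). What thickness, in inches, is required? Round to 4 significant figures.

L = R × k = 1.742 × 6.353 = 11.067 in

11.07 in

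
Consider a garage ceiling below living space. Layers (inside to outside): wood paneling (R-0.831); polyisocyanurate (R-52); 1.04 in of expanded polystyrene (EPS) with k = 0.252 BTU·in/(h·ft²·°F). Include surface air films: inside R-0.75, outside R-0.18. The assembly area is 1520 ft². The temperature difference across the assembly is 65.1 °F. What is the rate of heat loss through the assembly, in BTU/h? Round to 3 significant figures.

1710 BTU/h

1.04/0.252 = 4.127
R_total = 0.75 + 0.831 + 52 + 4.127 + 0.18 = 57.89 ft²·°F·h/BTU
Q = A·ΔT/R = 1520 × 65.1 / 57.89 = 1709 BTU/h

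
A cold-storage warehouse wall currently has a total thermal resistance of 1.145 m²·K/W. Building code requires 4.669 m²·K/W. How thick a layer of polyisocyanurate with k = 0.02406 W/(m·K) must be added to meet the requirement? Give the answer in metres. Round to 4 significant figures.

ΔR = 4.669 − 1.145 = 3.524 m²·K/W
L = ΔR × k = 3.524 × 0.02406 = 0.084787 m

0.08479 m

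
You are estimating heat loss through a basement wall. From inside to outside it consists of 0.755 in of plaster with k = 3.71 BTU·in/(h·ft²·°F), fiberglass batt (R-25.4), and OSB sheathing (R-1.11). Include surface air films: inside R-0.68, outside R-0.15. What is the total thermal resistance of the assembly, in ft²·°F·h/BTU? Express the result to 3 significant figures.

27.5 ft²·°F·h/BTU

0.755/3.71 = 0.2035
R_total = 0.68 + 0.2035 + 25.4 + 1.11 + 0.15 = 27.54 ft²·°F·h/BTU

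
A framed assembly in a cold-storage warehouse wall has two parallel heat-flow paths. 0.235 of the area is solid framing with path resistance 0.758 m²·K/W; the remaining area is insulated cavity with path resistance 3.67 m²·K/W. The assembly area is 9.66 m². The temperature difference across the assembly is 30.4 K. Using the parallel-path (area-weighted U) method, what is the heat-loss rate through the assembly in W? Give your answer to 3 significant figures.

U_eff = 0.765/3.67 + 0.235/0.758 = 0.2084 + 0.31 = 0.5185
R_eff = 1/U_eff = 1.929 m²·K/W
Q = 9.66 × 30.4 / 1.929 = 152.3 W

152 W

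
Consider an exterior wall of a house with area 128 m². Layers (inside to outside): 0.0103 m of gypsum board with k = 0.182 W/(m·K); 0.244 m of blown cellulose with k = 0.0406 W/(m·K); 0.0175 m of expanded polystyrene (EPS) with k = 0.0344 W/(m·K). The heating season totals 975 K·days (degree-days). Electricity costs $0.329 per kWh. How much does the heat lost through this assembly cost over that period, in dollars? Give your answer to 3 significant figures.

0.0103/0.182 = 0.05659
0.244/0.0406 = 6.01
0.0175/0.0344 = 0.5087
R_total = 0.05659 + 6.01 + 0.5087 = 6.575 m²·K/W
E = A × HDD × 24 / R / 1000 = 128 × 975 × 24 / 6.575 / 1000 = 455.5 kWh
Cost = 455.5 × 0.329 = $149.9

150 dollars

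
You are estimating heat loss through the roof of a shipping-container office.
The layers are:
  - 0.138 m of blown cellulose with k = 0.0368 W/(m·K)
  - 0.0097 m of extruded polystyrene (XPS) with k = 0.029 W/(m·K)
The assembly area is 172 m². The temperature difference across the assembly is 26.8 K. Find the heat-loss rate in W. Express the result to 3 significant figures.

0.138/0.0368 = 3.75
0.0097/0.029 = 0.3345
R_total = 3.75 + 0.3345 = 4.084 m²·K/W
Q = A·ΔT/R = 172 × 26.8 / 4.084 = 1129 W

1130 W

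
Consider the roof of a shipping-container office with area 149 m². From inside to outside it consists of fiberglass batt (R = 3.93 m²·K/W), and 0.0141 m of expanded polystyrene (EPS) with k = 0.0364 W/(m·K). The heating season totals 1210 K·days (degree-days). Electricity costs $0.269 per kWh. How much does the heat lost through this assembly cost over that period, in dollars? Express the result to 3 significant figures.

270 dollars

0.0141/0.0364 = 0.3874
R_total = 3.93 + 0.3874 = 4.317 m²·K/W
E = A × HDD × 24 / R / 1000 = 149 × 1210 × 24 / 4.317 / 1000 = 1002 kWh
Cost = 1002 × 0.269 = $269.6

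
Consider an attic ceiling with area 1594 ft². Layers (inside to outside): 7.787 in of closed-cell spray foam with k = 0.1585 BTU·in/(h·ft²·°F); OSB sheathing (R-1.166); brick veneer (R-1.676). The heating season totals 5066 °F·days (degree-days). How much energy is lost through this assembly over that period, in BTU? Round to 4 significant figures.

3729000 BTU

7.787/0.1585 = 49.129
R_total = 49.129 + 1.166 + 1.676 = 51.971 ft²·°F·h/BTU
E = A × HDD × 24 / R = 1594 × 5066 × 24 / 51.971 = 3729100 BTU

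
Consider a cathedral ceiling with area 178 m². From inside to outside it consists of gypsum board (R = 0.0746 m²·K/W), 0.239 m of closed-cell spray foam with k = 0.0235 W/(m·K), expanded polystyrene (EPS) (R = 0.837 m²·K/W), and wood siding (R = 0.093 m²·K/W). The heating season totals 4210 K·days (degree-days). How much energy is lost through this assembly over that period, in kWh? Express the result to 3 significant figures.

1610 kWh

0.239/0.0235 = 10.17
R_total = 0.0746 + 10.17 + 0.837 + 0.093 = 11.17 m²·K/W
E = A × HDD × 24 / R / 1000 = 178 × 4210 × 24 / 11.17 / 1000 = 1609 kWh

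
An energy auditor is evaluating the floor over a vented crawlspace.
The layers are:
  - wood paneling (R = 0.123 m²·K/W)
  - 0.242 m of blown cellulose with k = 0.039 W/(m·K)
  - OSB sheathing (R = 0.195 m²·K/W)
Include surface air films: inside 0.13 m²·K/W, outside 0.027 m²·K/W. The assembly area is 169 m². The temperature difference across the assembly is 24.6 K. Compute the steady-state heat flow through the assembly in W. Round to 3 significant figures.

0.242/0.039 = 6.205
R_total = 0.13 + 0.123 + 6.205 + 0.195 + 0.027 = 6.68 m²·K/W
Q = A·ΔT/R = 169 × 24.6 / 6.68 = 622.4 W

622 W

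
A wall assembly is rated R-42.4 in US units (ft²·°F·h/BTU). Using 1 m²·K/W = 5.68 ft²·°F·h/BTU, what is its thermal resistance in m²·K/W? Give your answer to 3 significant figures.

R_SI = 42.4/5.68 = 7.465

7.46 m²·K/W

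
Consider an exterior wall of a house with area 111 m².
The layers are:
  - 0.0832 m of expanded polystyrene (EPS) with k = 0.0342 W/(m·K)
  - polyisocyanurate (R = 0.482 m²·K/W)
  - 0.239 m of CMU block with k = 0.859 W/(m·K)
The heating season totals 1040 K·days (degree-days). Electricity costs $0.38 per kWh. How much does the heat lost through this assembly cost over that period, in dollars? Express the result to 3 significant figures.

0.0832/0.0342 = 2.433
0.239/0.859 = 0.2782
R_total = 2.433 + 0.482 + 0.2782 = 3.193 m²·K/W
E = A × HDD × 24 / R / 1000 = 111 × 1040 × 24 / 3.193 / 1000 = 867.7 kWh
Cost = 867.7 × 0.38 = $329.7

330 dollars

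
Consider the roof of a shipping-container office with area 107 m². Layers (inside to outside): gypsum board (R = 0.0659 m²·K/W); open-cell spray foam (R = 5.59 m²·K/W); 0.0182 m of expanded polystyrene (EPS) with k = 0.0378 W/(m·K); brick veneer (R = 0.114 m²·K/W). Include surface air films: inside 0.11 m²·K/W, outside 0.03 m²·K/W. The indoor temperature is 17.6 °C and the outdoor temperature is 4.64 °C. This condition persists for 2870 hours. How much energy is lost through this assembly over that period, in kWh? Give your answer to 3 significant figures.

0.0182/0.0378 = 0.4815
R_total = 0.11 + 0.0659 + 5.59 + 0.4815 + 0.114 + 0.03 = 6.391 m²·K/W
Q = 107 × (17.6 − 4.64) / 6.391 = 217 W
E = 217 W × 2870 h / 1000 = 622.7 kWh

623 kWh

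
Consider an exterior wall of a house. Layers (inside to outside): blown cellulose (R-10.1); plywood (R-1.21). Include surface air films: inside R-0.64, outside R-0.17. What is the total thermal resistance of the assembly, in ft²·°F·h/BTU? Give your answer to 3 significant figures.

R_total = 0.64 + 10.1 + 1.21 + 0.17 = 12.12 ft²·°F·h/BTU

12.1 ft²·°F·h/BTU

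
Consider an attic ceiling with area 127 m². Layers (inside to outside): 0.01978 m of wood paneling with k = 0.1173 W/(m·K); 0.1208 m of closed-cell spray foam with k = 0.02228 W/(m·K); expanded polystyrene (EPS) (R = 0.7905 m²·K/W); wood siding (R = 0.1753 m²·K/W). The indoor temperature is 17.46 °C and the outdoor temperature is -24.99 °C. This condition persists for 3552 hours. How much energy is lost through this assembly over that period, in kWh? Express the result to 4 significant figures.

0.01978/0.1173 = 0.16863
0.1208/0.02228 = 5.4219
R_total = 0.16863 + 5.4219 + 0.7905 + 0.1753 = 6.5563 m²·K/W
Q = 127 × (17.46 − (-24.99)) / 6.5563 = 822.28 W
E = 822.28 W × 3552 h / 1000 = 2920.7 kWh

2921 kWh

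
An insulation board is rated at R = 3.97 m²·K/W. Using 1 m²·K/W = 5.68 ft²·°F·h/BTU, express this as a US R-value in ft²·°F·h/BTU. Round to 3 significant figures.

22.5 ft²·°F·h/BTU

R_US = 3.97 × 5.68 = 22.55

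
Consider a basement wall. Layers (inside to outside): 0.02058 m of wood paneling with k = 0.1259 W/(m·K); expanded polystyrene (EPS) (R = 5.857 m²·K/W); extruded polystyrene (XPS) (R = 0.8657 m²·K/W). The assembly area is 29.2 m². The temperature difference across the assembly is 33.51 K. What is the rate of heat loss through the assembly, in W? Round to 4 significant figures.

142.1 W

0.02058/0.1259 = 0.16346
R_total = 0.16346 + 5.857 + 0.8657 = 6.8862 m²·K/W
Q = A·ΔT/R = 29.2 × 33.51 / 6.8862 = 142.1 W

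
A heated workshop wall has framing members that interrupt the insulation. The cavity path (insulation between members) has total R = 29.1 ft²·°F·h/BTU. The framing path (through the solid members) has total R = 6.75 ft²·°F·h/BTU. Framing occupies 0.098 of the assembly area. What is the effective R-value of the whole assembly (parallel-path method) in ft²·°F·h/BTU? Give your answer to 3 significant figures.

U_eff = 0.902/29.1 + 0.098/6.75 = 0.031 + 0.01452 = 0.04552
R_eff = 1/U_eff = 21.97 ft²·°F·h/BTU

22.0 ft²·°F·h/BTU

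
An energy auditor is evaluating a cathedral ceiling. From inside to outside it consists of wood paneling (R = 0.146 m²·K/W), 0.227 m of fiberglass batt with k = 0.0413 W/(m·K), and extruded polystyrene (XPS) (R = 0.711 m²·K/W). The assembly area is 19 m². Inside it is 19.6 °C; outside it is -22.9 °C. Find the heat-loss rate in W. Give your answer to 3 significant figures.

127 W

0.227/0.0413 = 5.496
R_total = 0.146 + 5.496 + 0.711 = 6.353 m²·K/W
Q = A·ΔT/R = 19 × (19.6 − (-22.9)) / 6.353 = 127.1 W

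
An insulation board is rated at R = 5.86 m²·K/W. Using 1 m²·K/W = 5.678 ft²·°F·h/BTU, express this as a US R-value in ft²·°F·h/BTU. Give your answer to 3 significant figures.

R_US = 5.86 × 5.678 = 33.27

33.3 ft²·°F·h/BTU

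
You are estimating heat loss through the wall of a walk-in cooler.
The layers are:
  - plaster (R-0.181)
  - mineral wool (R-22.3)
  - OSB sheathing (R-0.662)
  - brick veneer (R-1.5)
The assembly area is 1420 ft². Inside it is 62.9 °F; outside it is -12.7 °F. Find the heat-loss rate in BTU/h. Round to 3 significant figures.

4360 BTU/h

R_total = 0.181 + 22.3 + 0.662 + 1.5 = 24.64 ft²·°F·h/BTU
Q = A·ΔT/R = 1420 × (62.9 − (-12.7)) / 24.64 = 4356 BTU/h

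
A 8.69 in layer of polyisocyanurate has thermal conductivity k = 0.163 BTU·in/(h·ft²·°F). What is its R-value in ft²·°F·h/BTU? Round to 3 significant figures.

R = L/k = 8.69/0.163 = 53.31 ft²·°F·h/BTU

53.3 ft²·°F·h/BTU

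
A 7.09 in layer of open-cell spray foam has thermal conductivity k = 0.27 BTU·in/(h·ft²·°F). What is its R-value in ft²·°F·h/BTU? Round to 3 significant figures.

26.3 ft²·°F·h/BTU

R = L/k = 7.09/0.27 = 26.26 ft²·°F·h/BTU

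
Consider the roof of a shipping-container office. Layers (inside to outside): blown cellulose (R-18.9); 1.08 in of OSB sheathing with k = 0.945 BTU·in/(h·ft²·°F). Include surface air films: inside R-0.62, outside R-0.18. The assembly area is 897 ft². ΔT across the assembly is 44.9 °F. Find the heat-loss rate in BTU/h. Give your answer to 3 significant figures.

1930 BTU/h

1.08/0.945 = 1.143
R_total = 0.62 + 18.9 + 1.143 + 0.18 = 20.84 ft²·°F·h/BTU
Q = A·ΔT/R = 897 × 44.9 / 20.84 = 1932 BTU/h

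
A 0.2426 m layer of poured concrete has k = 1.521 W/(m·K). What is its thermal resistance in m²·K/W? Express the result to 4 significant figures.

0.1595 m²·K/W

R = L/k = 0.2426/1.521 = 0.1595 m²·K/W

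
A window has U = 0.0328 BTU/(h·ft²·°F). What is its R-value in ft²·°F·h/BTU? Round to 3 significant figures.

30.5 ft²·°F·h/BTU

R = 1/U = 1/0.0328 = 30.49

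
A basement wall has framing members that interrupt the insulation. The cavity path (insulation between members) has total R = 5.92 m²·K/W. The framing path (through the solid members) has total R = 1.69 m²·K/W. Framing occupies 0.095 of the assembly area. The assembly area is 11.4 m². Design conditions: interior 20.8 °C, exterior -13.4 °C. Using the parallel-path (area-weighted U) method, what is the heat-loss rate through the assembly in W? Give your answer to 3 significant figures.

81.5 W

U_eff = 0.905/5.92 + 0.095/1.69 = 0.1529 + 0.05621 = 0.2091
R_eff = 1/U_eff = 4.783 m²·K/W
Q = 11.4 × (20.8 − (-13.4)) / 4.783 = 81.52 W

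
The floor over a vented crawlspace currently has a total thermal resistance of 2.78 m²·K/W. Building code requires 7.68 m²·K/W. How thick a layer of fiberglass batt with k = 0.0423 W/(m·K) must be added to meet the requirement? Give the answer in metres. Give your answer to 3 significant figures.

ΔR = 7.68 − 2.78 = 4.9 m²·K/W
L = ΔR × k = 4.9 × 0.0423 = 0.2073 m

0.207 m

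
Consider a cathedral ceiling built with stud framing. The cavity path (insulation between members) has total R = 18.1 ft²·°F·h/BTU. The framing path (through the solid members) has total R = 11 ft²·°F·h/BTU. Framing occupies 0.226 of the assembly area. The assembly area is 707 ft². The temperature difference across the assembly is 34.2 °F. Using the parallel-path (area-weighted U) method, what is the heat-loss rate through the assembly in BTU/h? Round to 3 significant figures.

1530 BTU/h

U_eff = 0.774/18.1 + 0.226/11 = 0.04276 + 0.02055 = 0.06331
R_eff = 1/U_eff = 15.8 ft²·°F·h/BTU
Q = 707 × 34.2 / 15.8 = 1531 BTU/h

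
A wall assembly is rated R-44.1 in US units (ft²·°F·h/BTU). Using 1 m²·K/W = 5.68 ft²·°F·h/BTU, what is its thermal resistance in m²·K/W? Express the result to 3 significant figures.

7.76 m²·K/W

R_SI = 44.1/5.68 = 7.764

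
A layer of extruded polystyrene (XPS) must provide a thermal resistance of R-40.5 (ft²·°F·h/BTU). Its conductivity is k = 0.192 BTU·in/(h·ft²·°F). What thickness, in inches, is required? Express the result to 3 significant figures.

7.78 in

L = R × k = 40.5 × 0.192 = 7.776 in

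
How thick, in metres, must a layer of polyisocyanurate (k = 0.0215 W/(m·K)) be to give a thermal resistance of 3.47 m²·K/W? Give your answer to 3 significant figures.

0.0746 m

L = R·k = 3.47 × 0.0215 = 0.07461 m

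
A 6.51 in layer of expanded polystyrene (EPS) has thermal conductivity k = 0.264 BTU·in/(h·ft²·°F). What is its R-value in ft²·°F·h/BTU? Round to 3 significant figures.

R = L/k = 6.51/0.264 = 24.66 ft²·°F·h/BTU

24.7 ft²·°F·h/BTU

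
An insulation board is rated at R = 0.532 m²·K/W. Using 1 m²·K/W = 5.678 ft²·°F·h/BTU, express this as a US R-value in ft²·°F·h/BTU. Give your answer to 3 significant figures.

3.02 ft²·°F·h/BTU

R_US = 0.532 × 5.678 = 3.021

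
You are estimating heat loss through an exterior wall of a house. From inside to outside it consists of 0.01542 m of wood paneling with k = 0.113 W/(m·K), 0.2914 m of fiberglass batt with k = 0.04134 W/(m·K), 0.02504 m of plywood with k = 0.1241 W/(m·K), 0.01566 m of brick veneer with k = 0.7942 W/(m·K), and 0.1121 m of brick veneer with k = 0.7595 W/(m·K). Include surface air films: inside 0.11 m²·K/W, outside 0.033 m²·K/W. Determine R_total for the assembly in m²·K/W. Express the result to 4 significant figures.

0.01542/0.113 = 0.13646
0.2914/0.04134 = 7.0489
0.02504/0.1241 = 0.20177
0.01566/0.7942 = 0.019718
0.1121/0.7595 = 0.1476
R_total = 0.11 + 0.13646 + 7.0489 + 0.20177 + 0.019718 + 0.1476 + 0.033 = 7.6974 m²·K/W

7.697 m²·K/W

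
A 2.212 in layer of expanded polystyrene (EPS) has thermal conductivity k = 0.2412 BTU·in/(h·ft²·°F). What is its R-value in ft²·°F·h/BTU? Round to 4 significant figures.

R = L/k = 2.212/0.2412 = 9.1708 ft²·°F·h/BTU

9.171 ft²·°F·h/BTU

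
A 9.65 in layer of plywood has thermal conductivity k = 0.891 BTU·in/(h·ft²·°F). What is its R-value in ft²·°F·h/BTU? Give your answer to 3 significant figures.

10.8 ft²·°F·h/BTU

R = L/k = 9.65/0.891 = 10.83 ft²·°F·h/BTU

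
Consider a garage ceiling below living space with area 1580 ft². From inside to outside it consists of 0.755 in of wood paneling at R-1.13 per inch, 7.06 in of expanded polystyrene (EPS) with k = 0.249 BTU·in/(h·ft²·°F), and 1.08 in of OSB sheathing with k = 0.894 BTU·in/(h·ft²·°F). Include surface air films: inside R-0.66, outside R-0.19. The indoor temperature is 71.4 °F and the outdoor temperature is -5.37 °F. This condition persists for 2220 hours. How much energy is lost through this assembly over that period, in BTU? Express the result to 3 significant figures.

0.755 × 1.13 = 0.8531
7.06/0.249 = 28.35
1.08/0.894 = 1.208
R_total = 0.66 + 0.8531 + 28.35 + 1.208 + 0.19 = 31.26 ft²·°F·h/BTU
Q = 1580 × (71.4 − (-5.37)) / 31.26 = 3880 BTU/h
E = 3880 × 2220 = 8613000 BTU

8610000 BTU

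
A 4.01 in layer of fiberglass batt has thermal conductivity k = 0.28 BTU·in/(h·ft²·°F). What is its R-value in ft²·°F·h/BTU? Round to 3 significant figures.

14.3 ft²·°F·h/BTU

R = L/k = 4.01/0.28 = 14.32 ft²·°F·h/BTU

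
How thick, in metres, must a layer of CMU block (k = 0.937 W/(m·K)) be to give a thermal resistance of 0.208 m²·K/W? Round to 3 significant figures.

L = R·k = 0.208 × 0.937 = 0.1949 m

0.195 m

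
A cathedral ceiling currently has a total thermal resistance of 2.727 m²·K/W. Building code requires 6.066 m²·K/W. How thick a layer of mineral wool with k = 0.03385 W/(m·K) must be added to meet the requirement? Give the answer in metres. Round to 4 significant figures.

ΔR = 6.066 − 2.727 = 3.339 m²·K/W
L = ΔR × k = 3.339 × 0.03385 = 0.11303 m

0.1130 m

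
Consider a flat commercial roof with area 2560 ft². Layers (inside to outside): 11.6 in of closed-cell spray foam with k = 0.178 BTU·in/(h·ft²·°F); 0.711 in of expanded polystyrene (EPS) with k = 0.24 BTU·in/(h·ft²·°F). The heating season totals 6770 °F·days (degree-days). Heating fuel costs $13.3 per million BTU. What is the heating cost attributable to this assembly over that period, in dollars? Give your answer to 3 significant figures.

11.6/0.178 = 65.17
0.711/0.24 = 2.962
R_total = 65.17 + 2.962 = 68.13 ft²·°F·h/BTU
E = A × HDD × 24 / R = 2560 × 6770 × 24 / 68.13 = 6105000 BTU
Cost = 6105000/10⁶ × 13.3 = $81.2

81.2 dollars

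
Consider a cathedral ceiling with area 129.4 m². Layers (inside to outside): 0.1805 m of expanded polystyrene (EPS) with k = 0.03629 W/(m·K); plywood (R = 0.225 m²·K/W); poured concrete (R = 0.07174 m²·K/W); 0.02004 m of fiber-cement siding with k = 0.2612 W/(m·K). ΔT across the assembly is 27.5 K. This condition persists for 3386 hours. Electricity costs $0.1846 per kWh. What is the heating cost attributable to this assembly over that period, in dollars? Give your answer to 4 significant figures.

0.1805/0.03629 = 4.9738
0.02004/0.2612 = 0.076723
R_total = 4.9738 + 0.225 + 0.07174 + 0.076723 = 5.3473 m²·K/W
Q = 129.4 × 27.5 / 5.3473 = 665.48 W
E = 665.48 W × 3386 h / 1000 = 2253.3 kWh
Cost = 2253.3 × 0.1846 = $415.96

416.0 dollars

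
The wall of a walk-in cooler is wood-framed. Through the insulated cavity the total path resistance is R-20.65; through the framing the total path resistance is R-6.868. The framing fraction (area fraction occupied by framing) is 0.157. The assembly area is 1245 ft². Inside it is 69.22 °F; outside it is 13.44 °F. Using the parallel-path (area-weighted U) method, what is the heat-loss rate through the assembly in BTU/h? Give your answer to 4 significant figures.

4423 BTU/h

U_eff = 0.843/20.65 + 0.157/6.868 = 0.040823 + 0.02286 = 0.063683
R_eff = 1/U_eff = 15.703 ft²·°F·h/BTU
Q = 1245 × (69.22 − 13.44) / 15.703 = 4422.5 BTU/h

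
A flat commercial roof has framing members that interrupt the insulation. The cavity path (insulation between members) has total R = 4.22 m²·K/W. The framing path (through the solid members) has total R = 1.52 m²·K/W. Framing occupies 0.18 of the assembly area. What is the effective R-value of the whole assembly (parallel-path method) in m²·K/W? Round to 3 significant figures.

3.20 m²·K/W

U_eff = 0.82/4.22 + 0.18/1.52 = 0.1943 + 0.1184 = 0.3127
R_eff = 1/U_eff = 3.198 m²·K/W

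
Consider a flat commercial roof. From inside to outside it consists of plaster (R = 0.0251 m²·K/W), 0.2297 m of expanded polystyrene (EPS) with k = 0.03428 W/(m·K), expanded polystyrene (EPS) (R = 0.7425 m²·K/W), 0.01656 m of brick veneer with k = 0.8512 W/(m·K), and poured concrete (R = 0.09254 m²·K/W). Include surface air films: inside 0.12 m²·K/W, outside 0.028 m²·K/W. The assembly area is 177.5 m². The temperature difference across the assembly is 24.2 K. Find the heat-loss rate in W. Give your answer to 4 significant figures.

555.8 W

0.2297/0.03428 = 6.7007
0.01656/0.8512 = 0.019455
R_total = 0.12 + 0.0251 + 6.7007 + 0.7425 + 0.019455 + 0.09254 + 0.028 = 7.7283 m²·K/W
Q = A·ΔT/R = 177.5 × 24.2 / 7.7283 = 555.81 W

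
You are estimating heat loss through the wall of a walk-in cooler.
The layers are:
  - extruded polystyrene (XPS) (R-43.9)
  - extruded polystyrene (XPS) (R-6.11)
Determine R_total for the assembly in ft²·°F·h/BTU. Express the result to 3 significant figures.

50.0 ft²·°F·h/BTU

R_total = 43.9 + 6.11 = 50.01 ft²·°F·h/BTU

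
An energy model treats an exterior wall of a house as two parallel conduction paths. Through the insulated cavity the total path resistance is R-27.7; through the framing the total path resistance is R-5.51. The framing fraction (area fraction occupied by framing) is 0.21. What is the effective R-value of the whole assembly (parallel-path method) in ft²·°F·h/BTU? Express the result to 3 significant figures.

15.0 ft²·°F·h/BTU

U_eff = 0.79/27.7 + 0.21/5.51 = 0.02852 + 0.03811 = 0.06663
R_eff = 1/U_eff = 15.01 ft²·°F·h/BTU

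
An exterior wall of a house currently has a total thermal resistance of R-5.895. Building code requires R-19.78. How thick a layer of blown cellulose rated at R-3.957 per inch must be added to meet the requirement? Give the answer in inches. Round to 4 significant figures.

3.509 in

ΔR = 19.78 − 5.895 = 13.885 ft²·°F·h/BTU
L = ΔR / (R/in) = 13.885/3.957 = 3.509 in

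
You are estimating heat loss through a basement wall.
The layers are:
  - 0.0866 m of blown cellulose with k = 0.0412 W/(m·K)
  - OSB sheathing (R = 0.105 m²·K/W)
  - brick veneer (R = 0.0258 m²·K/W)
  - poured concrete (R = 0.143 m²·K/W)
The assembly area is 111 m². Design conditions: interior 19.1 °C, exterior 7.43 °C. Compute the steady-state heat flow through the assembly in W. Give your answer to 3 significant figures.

0.0866/0.0412 = 2.102
R_total = 2.102 + 0.105 + 0.0258 + 0.143 = 2.376 m²·K/W
Q = A·ΔT/R = 111 × (19.1 − 7.43) / 2.376 = 545.2 W

545 W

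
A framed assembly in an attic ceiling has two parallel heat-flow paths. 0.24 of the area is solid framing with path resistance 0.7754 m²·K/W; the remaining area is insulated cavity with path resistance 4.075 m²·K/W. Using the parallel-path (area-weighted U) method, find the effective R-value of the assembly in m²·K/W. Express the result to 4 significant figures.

U_eff = 0.76/4.075 + 0.24/0.7754 = 0.1865 + 0.30952 = 0.49602
R_eff = 1/U_eff = 2.016 m²·K/W

2.016 m²·K/W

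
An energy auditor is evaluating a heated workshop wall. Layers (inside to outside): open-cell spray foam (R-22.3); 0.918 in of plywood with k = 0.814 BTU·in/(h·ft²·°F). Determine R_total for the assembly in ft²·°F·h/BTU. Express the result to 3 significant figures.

23.4 ft²·°F·h/BTU

0.918/0.814 = 1.128
R_total = 22.3 + 1.128 = 23.43 ft²·°F·h/BTU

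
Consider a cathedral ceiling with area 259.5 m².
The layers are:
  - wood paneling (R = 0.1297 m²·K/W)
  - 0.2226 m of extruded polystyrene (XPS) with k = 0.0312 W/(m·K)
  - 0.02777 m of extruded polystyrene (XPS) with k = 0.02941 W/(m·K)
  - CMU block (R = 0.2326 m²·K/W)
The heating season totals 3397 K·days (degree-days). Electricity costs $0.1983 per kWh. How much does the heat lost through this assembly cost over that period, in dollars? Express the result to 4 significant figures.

0.2226/0.0312 = 7.1346
0.02777/0.02941 = 0.94424
R_total = 0.1297 + 7.1346 + 0.94424 + 0.2326 = 8.4412 m²·K/W
E = A × HDD × 24 / R / 1000 = 259.5 × 3397 × 24 / 8.4412 / 1000 = 2506.4 kWh
Cost = 2506.4 × 0.1983 = $497.01

497.0 dollars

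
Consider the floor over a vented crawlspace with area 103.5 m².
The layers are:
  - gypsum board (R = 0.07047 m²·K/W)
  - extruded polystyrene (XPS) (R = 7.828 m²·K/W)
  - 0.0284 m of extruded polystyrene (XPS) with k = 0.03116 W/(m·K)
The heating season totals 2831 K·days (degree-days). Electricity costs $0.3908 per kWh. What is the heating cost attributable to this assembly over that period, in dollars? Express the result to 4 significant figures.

0.0284/0.03116 = 0.91142
R_total = 0.07047 + 7.828 + 0.91142 = 8.8099 m²·K/W
E = A × HDD × 24 / R / 1000 = 103.5 × 2831 × 24 / 8.8099 / 1000 = 798.22 kWh
Cost = 798.22 × 0.3908 = $311.94

311.9 dollars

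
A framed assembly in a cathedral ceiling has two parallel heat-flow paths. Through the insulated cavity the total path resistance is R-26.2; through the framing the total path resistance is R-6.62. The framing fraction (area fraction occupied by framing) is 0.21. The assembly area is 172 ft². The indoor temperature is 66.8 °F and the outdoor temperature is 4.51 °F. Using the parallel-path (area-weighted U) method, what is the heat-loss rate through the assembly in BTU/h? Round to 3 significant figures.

U_eff = 0.79/26.2 + 0.21/6.62 = 0.03015 + 0.03172 = 0.06187
R_eff = 1/U_eff = 16.16 ft²·°F·h/BTU
Q = 172 × (66.8 − 4.51) / 16.16 = 662.9 BTU/h

663 BTU/h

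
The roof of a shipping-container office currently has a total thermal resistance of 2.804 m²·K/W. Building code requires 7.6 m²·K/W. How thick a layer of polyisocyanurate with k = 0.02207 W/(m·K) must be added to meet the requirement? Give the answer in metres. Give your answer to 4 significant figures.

ΔR = 7.6 − 2.804 = 4.796 m²·K/W
L = ΔR × k = 4.796 × 0.02207 = 0.10585 m

0.1058 m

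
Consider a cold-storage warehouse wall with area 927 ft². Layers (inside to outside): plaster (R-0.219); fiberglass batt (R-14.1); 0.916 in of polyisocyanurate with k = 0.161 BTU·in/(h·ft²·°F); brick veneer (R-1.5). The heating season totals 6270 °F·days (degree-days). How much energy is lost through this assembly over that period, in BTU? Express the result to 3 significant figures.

0.916/0.161 = 5.689
R_total = 0.219 + 14.1 + 5.689 + 1.5 = 21.51 ft²·°F·h/BTU
E = A × HDD × 24 / R = 927 × 6270 × 24 / 21.51 = 6486000 BTU

6490000 BTU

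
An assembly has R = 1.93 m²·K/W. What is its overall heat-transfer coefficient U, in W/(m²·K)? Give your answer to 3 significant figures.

U = 1/R = 1/1.93 = 0.5181

0.518 W/(m²·K)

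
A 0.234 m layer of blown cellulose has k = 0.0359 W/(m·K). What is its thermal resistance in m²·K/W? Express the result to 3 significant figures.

6.52 m²·K/W

R = L/k = 0.234/0.0359 = 6.518 m²·K/W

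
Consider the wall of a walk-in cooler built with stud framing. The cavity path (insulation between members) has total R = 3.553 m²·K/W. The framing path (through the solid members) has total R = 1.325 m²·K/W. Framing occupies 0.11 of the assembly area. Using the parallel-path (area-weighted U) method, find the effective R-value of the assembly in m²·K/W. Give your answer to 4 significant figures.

U_eff = 0.89/3.553 + 0.11/1.325 = 0.25049 + 0.083019 = 0.33351
R_eff = 1/U_eff = 2.9984 m²·K/W

2.998 m²·K/W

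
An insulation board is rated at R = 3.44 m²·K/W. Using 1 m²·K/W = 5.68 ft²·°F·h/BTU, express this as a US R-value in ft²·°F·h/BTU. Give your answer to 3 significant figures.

19.5 ft²·°F·h/BTU

R_US = 3.44 × 5.68 = 19.54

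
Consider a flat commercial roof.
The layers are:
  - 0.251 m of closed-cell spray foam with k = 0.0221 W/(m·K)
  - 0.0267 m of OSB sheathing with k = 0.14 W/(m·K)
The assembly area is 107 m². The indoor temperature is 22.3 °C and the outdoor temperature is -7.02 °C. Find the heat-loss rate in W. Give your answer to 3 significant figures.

0.251/0.0221 = 11.36
0.0267/0.14 = 0.1907
R_total = 11.36 + 0.1907 = 11.55 m²·K/W
Q = A·ΔT/R = 107 × (22.3 − (-7.02)) / 11.55 = 271.7 W

272 W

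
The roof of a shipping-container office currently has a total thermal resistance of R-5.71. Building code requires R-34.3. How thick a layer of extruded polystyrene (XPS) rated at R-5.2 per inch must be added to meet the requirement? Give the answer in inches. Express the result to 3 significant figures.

5.50 in

ΔR = 34.3 − 5.71 = 28.59 ft²·°F·h/BTU
L = ΔR / (R/in) = 28.59/5.2 = 5.498 in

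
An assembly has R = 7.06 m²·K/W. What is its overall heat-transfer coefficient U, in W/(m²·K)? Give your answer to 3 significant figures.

U = 1/R = 1/7.06 = 0.1416

0.142 W/(m²·K)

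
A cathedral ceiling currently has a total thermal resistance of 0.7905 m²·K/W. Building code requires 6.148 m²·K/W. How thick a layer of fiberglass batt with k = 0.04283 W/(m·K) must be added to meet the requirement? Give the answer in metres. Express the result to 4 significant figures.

ΔR = 6.148 − 0.7905 = 5.3575 m²·K/W
L = ΔR × k = 5.3575 × 0.04283 = 0.22946 m

0.2295 m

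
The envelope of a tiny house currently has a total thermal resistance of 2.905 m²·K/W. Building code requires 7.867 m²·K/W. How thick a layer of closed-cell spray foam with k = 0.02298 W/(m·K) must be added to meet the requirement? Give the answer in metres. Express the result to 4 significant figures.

ΔR = 7.867 − 2.905 = 4.962 m²·K/W
L = ΔR × k = 4.962 × 0.02298 = 0.11403 m

0.1140 m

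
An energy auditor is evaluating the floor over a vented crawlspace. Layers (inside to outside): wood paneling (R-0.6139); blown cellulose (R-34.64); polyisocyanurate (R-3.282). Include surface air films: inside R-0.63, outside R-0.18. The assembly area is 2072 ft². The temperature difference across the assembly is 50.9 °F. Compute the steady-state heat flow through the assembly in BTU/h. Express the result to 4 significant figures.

2680 BTU/h

R_total = 0.63 + 0.6139 + 34.64 + 3.282 + 0.18 = 39.346 ft²·°F·h/BTU
Q = A·ΔT/R = 2072 × 50.9 / 39.346 = 2680.5 BTU/h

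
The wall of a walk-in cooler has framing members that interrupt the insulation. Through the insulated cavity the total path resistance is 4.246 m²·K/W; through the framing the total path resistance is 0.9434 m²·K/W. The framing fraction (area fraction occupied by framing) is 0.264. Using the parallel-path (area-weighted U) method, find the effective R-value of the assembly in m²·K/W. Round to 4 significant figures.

U_eff = 0.736/4.246 + 0.264/0.9434 = 0.17334 + 0.27984 = 0.45318
R_eff = 1/U_eff = 2.2066 m²·K/W

2.207 m²·K/W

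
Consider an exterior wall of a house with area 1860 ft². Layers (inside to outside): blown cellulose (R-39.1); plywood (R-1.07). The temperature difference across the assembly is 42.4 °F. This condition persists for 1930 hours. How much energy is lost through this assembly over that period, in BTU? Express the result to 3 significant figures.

3790000 BTU

R_total = 39.1 + 1.07 = 40.17 ft²·°F·h/BTU
Q = 1860 × 42.4 / 40.17 = 1963 BTU/h
E = 1963 × 1930 = 3789000 BTU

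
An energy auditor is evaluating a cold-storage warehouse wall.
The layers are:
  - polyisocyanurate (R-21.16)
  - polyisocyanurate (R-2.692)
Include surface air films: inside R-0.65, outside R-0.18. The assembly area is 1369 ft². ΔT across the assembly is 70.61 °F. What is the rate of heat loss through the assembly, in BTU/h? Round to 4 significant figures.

3916 BTU/h

R_total = 0.65 + 21.16 + 2.692 + 0.18 = 24.682 ft²·°F·h/BTU
Q = A·ΔT/R = 1369 × 70.61 / 24.682 = 3916.4 BTU/h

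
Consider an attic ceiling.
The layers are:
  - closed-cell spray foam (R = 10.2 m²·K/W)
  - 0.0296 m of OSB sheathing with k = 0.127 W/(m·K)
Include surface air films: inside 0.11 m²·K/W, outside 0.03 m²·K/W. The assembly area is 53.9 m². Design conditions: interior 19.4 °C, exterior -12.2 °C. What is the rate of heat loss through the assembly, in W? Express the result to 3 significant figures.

161 W

0.0296/0.127 = 0.2331
R_total = 0.11 + 10.2 + 0.2331 + 0.03 = 10.57 m²·K/W
Q = A·ΔT/R = 53.9 × (19.4 − (-12.2)) / 10.57 = 161.1 W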